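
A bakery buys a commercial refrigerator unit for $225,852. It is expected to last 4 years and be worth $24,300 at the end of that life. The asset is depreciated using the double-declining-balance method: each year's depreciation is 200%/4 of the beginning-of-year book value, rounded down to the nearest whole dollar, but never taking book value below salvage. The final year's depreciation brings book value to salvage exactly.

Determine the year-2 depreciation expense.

$56,463

Depreciable base = $225,852 − $24,300 = $201,552.
Year 1: ⌊$225,852 × 200%/4⌋ = $112,926. Book value $112,926.
Year 2: ⌊$112,926 × 200%/4⌋ = $56,463. Book value $56,463.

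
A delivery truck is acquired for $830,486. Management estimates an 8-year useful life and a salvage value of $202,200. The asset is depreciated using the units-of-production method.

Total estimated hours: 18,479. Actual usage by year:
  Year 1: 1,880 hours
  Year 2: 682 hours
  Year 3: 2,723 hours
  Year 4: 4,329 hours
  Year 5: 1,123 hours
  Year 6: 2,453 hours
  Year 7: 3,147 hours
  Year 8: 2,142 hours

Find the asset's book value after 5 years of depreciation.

Depreciable base = $830,486 − $202,200 = $628,286.
Rate = $628,286 / 18,479 hours = $34 per hour.
Year 1: 1,880 × $34 = $63,920. Book value $766,566.
Year 2: 682 × $34 = $23,188. Book value $743,378.
Year 3: 2,723 × $34 = $92,582. Book value $650,796.
Year 4: 4,329 × $34 = $147,186. Book value $503,610.
Year 5: 1,123 × $34 = $38,182. Book value $465,428.

$465,428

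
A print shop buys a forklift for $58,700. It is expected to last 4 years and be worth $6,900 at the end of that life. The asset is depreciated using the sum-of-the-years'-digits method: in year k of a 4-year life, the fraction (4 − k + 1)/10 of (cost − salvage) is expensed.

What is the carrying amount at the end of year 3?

Depreciable base = $58,700 − $6,900 = $51,800.
Sum of the years' digits = 4+3+2+1 = 10.
Year 1: $51,800 × 4/10 = $20,720. Book value $37,980.
Year 2: $51,800 × 3/10 = $15,540. Book value $22,440.
Year 3: $51,800 × 2/10 = $10,360. Book value $12,080.

$12,080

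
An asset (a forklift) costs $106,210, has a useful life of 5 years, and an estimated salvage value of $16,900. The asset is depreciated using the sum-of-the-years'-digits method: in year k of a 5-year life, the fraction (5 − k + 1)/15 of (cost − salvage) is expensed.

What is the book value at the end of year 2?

$52,624

Depreciable base = $106,210 − $16,900 = $89,310.
Sum of the years' digits = 5+4+3+2+1 = 15.
Year 1: $89,310 × 5/15 = $29,770. Book value $76,440.
Year 2: $89,310 × 4/15 = $23,816. Book value $52,624.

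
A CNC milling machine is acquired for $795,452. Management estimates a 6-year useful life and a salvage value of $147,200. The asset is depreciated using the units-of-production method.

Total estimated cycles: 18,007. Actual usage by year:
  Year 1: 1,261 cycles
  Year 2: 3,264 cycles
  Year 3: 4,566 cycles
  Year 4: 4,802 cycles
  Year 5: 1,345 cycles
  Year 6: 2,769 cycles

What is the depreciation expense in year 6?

Depreciable base = $795,452 − $147,200 = $648,252.
Rate = $648,252 / 18,007 cycles = $36 per cycle.
Year 1: 1,261 × $36 = $45,396. Book value $750,056.
Year 2: 3,264 × $36 = $117,504. Book value $632,552.
Year 3: 4,566 × $36 = $164,376. Book value $468,176.
Year 4: 4,802 × $36 = $172,872. Book value $295,304.
Year 5: 1,345 × $36 = $48,420. Book value $246,884.
Year 6: 2,769 × $36 = $99,684. Book value $147,200.

$99,684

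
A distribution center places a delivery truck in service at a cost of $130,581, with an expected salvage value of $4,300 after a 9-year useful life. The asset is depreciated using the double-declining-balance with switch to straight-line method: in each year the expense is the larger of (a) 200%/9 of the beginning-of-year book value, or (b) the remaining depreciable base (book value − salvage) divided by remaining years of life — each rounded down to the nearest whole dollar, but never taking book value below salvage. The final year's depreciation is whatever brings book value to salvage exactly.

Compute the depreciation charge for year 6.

$8,259

Depreciable base = $130,581 − $4,300 = $126,281.
Year 1: DB = ⌊$130,581 × 200%/9⌋ = $29,018; SL = ⌊$126,281/9⌋ = $14,031 → take DB $29,018. Book value $101,563.
Year 2: DB = ⌊$101,563 × 200%/9⌋ = $22,569; SL = ⌊$97,263/8⌋ = $12,157 → take DB $22,569. Book value $78,994.
Year 3: DB = ⌊$78,994 × 200%/9⌋ = $17,554; SL = ⌊$74,694/7⌋ = $10,670 → take DB $17,554. Book value $61,440.
Year 4: DB = ⌊$61,440 × 200%/9⌋ = $13,653; SL = ⌊$57,140/6⌋ = $9,523 → take DB $13,653. Book value $47,787.
Year 5: DB = ⌊$47,787 × 200%/9⌋ = $10,619; SL = ⌊$43,487/5⌋ = $8,697 → take DB $10,619. Book value $37,168.
Year 6: DB = ⌊$37,168 × 200%/9⌋ = $8,259; SL = ⌊$32,868/4⌋ = $8,217 → take DB $8,259. Book value $28,909.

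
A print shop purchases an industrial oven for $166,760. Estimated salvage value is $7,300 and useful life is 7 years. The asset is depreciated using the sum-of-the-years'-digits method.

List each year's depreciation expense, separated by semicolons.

Depreciable base = $166,760 − $7,300 = $159,460.
Sum of the years' digits = 7+6+5+4+3+2+1 = 28.
Year 1: $159,460 × 7/28 = $39,865. Book value $126,895.
Year 2: $159,460 × 6/28 = $34,170. Book value $92,725.
Year 3: $159,460 × 5/28 = $28,475. Book value $64,250.
Year 4: $159,460 × 4/28 = $22,780. Book value $41,470.
Year 5: $159,460 × 3/28 = $17,085. Book value $24,385.
Year 6: $159,460 × 2/28 = $11,390. Book value $12,995.
Year 7: $159,460 × 1/28 = $5,695. Book value $7,300.

$39,865; $34,170; $28,475; $22,780; $17,085; $11,390; $5,695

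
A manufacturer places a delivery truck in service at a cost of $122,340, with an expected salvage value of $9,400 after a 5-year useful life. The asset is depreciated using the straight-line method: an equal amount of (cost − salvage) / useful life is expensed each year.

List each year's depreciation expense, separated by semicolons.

$22,588; $22,588; $22,588; $22,588; $22,588

Depreciable base = $122,340 − $9,400 = $112,940.
Annual expense = $112,940 / 5 = $22,588.
End of year 1: book value $99,752.
End of year 2: book value $77,164.
End of year 3: book value $54,576.
End of year 4: book value $31,988.
End of year 5: book value $9,400.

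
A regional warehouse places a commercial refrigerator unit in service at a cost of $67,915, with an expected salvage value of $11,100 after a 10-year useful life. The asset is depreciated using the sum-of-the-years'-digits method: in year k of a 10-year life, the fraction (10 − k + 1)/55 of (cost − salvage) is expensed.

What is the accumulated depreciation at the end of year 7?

Depreciable base = $67,915 − $11,100 = $56,815.
Sum of the years' digits = 10+9+8+7+6+5+4+3+2+1 = 55.
Year 1: $56,815 × 10/55 = $10,330. Book value $57,585.
Year 2: $56,815 × 9/55 = $9,297. Book value $48,288.
Year 3: $56,815 × 8/55 = $8,264. Book value $40,024.
Year 4: $56,815 × 7/55 = $7,231. Book value $32,793.
Year 5: $56,815 × 6/55 = $6,198. Book value $26,595.
Year 6: $56,815 × 5/55 = $5,165. Book value $21,430.
Year 7: $56,815 × 4/55 = $4,132. Book value $17,298.
Accumulated through year 7 = $67,915 − $17,298 = $50,617.

$50,617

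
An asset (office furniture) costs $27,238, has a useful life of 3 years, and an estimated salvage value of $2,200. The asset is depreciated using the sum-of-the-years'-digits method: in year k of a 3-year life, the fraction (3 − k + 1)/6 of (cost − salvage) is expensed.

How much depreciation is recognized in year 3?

$4,173

Depreciable base = $27,238 − $2,200 = $25,038.
Sum of the years' digits = 3+2+1 = 6.
Year 1: $25,038 × 3/6 = $12,519. Book value $14,719.
Year 2: $25,038 × 2/6 = $8,346. Book value $6,373.
Year 3: $25,038 × 1/6 = $4,173. Book value $2,200.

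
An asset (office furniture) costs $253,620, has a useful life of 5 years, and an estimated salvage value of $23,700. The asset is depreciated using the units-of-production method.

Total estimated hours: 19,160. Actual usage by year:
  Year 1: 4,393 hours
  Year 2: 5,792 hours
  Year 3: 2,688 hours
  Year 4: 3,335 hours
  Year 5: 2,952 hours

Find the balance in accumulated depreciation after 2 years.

Depreciable base = $253,620 − $23,700 = $229,920.
Rate = $229,920 / 19,160 hours = $12 per hour.
Year 1: 4,393 × $12 = $52,716. Book value $200,904.
Year 2: 5,792 × $12 = $69,504. Book value $131,400.
Accumulated through year 2 = $253,620 − $131,400 = $122,220.

$122,220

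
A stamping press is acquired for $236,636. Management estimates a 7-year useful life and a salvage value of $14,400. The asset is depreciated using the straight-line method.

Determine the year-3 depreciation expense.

Depreciable base = $236,636 − $14,400 = $222,236.
Annual expense = $222,236 / 7 = $31,748.

$31,748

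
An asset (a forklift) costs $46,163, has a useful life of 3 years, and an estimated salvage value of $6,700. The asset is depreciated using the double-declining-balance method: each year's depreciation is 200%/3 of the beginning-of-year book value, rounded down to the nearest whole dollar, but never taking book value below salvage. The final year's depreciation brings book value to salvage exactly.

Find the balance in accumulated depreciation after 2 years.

$39,463

Depreciable base = $46,163 − $6,700 = $39,463.
Year 1: ⌊$46,163 × 200%/3⌋ = $30,775. Book value $15,388.
Year 2: ⌊$15,388 × 200%/3⌋ = $10,258, capped at $8,688. Book value $6,700.
Accumulated through year 2 = $46,163 − $6,700 = $39,463.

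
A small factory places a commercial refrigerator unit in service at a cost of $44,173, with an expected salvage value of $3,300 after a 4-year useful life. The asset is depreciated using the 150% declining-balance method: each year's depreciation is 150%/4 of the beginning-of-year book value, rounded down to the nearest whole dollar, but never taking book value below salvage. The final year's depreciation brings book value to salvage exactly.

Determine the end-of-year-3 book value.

$10,785

Depreciable base = $44,173 − $3,300 = $40,873.
Year 1: ⌊$44,173 × 150%/4⌋ = $16,564. Book value $27,609.
Year 2: ⌊$27,609 × 150%/4⌋ = $10,353. Book value $17,256.
Year 3: ⌊$17,256 × 150%/4⌋ = $6,471. Book value $10,785.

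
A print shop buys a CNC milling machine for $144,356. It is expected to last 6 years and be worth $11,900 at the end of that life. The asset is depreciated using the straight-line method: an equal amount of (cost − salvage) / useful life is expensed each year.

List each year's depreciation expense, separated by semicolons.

Depreciable base = $144,356 − $11,900 = $132,456.
Annual expense = $132,456 / 6 = $22,076.
End of year 1: book value $122,280.
End of year 2: book value $100,204.
End of year 3: book value $78,128.
End of year 4: book value $56,052.
End of year 5: book value $33,976.
End of year 6: book value $11,900.

$22,076; $22,076; $22,076; $22,076; $22,076; $22,076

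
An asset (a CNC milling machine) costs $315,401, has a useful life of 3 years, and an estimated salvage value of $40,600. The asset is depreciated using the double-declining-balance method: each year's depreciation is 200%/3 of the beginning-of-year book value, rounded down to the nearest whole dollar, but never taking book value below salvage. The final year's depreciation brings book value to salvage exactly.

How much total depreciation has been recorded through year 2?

$274,801

Depreciable base = $315,401 − $40,600 = $274,801.
Year 1: ⌊$315,401 × 200%/3⌋ = $210,267. Book value $105,134.
Year 2: ⌊$105,134 × 200%/3⌋ = $70,089, capped at $64,534. Book value $40,600.
Accumulated through year 2 = $315,401 − $40,600 = $274,801.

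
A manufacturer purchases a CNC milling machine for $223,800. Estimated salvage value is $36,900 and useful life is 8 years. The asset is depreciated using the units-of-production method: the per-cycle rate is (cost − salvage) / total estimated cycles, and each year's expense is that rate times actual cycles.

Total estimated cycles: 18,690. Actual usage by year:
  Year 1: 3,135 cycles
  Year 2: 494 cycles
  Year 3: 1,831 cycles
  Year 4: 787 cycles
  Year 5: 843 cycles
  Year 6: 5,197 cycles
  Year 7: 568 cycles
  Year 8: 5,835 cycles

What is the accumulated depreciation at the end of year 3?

$54,600

Depreciable base = $223,800 − $36,900 = $186,900.
Rate = $186,900 / 18,690 cycles = $10 per cycle.
Year 1: 3,135 × $10 = $31,350. Book value $192,450.
Year 2: 494 × $10 = $4,940. Book value $187,510.
Year 3: 1,831 × $10 = $18,310. Book value $169,200.
Accumulated through year 3 = $223,800 − $169,200 = $54,600.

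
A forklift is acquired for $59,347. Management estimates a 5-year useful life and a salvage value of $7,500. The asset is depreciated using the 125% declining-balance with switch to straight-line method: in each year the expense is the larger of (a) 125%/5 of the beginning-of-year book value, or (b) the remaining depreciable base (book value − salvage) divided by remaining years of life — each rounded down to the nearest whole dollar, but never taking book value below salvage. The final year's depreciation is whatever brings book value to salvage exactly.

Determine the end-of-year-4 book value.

Depreciable base = $59,347 − $7,500 = $51,847.
Year 1: DB = ⌊$59,347 × 125%/5⌋ = $14,836; SL = ⌊$51,847/5⌋ = $10,369 → take DB $14,836. Book value $44,511.
Year 2: DB = ⌊$44,511 × 125%/5⌋ = $11,127; SL = ⌊$37,011/4⌋ = $9,252 → take DB $11,127. Book value $33,384.
Year 3: DB = ⌊$33,384 × 125%/5⌋ = $8,346; SL = ⌊$25,884/3⌋ = $8,628 → take SL $8,628. Book value $24,756.
Year 4: DB = ⌊$24,756 × 125%/5⌋ = $6,189; SL = ⌊$17,256/2⌋ = $8,628 → take SL $8,628. Book value $16,128.

$16,128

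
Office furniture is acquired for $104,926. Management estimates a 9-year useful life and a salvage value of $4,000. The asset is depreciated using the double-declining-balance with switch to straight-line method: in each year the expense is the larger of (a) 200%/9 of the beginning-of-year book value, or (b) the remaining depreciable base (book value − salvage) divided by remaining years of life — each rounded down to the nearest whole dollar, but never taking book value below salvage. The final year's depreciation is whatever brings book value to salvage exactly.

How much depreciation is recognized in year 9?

$6,410

Depreciable base = $104,926 − $4,000 = $100,926.
Year 1: DB = ⌊$104,926 × 200%/9⌋ = $23,316; SL = ⌊$100,926/9⌋ = $11,214 → take DB $23,316. Book value $81,610.
Year 2: DB = ⌊$81,610 × 200%/9⌋ = $18,135; SL = ⌊$77,610/8⌋ = $9,701 → take DB $18,135. Book value $63,475.
Year 3: DB = ⌊$63,475 × 200%/9⌋ = $14,105; SL = ⌊$59,475/7⌋ = $8,496 → take DB $14,105. Book value $49,370.
Year 4: DB = ⌊$49,370 × 200%/9⌋ = $10,971; SL = ⌊$45,370/6⌋ = $7,561 → take DB $10,971. Book value $38,399.
Year 5: DB = ⌊$38,399 × 200%/9⌋ = $8,533; SL = ⌊$34,399/5⌋ = $6,879 → take DB $8,533. Book value $29,866.
Year 6: DB = ⌊$29,866 × 200%/9⌋ = $6,636; SL = ⌊$25,866/4⌋ = $6,466 → take DB $6,636. Book value $23,230.
Year 7: DB = ⌊$23,230 × 200%/9⌋ = $5,162; SL = ⌊$19,230/3⌋ = $6,410 → take SL $6,410. Book value $16,820.
Year 8: DB = ⌊$16,820 × 200%/9⌋ = $3,737; SL = ⌊$12,820/2⌋ = $6,410 → take SL $6,410. Book value $10,410.
Year 9 (final): $10,410 − $4,000 = $6,410. Book value $4,000.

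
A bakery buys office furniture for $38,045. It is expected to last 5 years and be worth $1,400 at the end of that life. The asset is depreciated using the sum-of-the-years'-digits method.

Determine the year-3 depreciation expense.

$7,329

Depreciable base = $38,045 − $1,400 = $36,645.
Sum of the years' digits = 5+4+3+2+1 = 15.
Year 1: $36,645 × 5/15 = $12,215. Book value $25,830.
Year 2: $36,645 × 4/15 = $9,772. Book value $16,058.
Year 3: $36,645 × 3/15 = $7,329. Book value $8,729.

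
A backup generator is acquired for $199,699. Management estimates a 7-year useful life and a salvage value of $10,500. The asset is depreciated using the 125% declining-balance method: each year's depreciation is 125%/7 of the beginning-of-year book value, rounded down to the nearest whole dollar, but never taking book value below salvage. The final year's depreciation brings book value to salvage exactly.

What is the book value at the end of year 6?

$61,350

Depreciable base = $199,699 − $10,500 = $189,199.
Year 1: ⌊$199,699 × 125%/7⌋ = $35,660. Book value $164,039.
Year 2: ⌊$164,039 × 125%/7⌋ = $29,292. Book value $134,747.
Year 3: ⌊$134,747 × 125%/7⌋ = $24,061. Book value $110,686.
Year 4: ⌊$110,686 × 125%/7⌋ = $19,765. Book value $90,921.
Year 5: ⌊$90,921 × 125%/7⌋ = $16,235. Book value $74,686.
Year 6: ⌊$74,686 × 125%/7⌋ = $13,336. Book value $61,350.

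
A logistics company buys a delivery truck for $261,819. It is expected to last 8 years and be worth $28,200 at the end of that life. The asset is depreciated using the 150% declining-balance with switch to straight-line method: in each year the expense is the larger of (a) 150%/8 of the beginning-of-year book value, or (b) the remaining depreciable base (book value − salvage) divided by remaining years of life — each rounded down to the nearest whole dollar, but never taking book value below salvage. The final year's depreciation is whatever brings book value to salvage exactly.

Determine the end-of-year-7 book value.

Depreciable base = $261,819 − $28,200 = $233,619.
Year 1: DB = ⌊$261,819 × 150%/8⌋ = $49,091; SL = ⌊$233,619/8⌋ = $29,202 → take DB $49,091. Book value $212,728.
Year 2: DB = ⌊$212,728 × 150%/8⌋ = $39,886; SL = ⌊$184,528/7⌋ = $26,361 → take DB $39,886. Book value $172,842.
Year 3: DB = ⌊$172,842 × 150%/8⌋ = $32,407; SL = ⌊$144,642/6⌋ = $24,107 → take DB $32,407. Book value $140,435.
Year 4: DB = ⌊$140,435 × 150%/8⌋ = $26,331; SL = ⌊$112,235/5⌋ = $22,447 → take DB $26,331. Book value $114,104.
Year 5: DB = ⌊$114,104 × 150%/8⌋ = $21,394; SL = ⌊$85,904/4⌋ = $21,476 → take SL $21,476. Book value $92,628.
Year 6: DB = ⌊$92,628 × 150%/8⌋ = $17,367; SL = ⌊$64,428/3⌋ = $21,476 → take SL $21,476. Book value $71,152.
Year 7: DB = ⌊$71,152 × 150%/8⌋ = $13,341; SL = ⌊$42,952/2⌋ = $21,476 → take SL $21,476. Book value $49,676.

$49,676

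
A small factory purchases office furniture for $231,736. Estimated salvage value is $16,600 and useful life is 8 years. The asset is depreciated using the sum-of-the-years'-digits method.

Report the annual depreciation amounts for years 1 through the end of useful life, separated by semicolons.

Depreciable base = $231,736 − $16,600 = $215,136.
Sum of the years' digits = 8+7+6+5+4+3+2+1 = 36.
Year 1: $215,136 × 8/36 = $47,808. Book value $183,928.
Year 2: $215,136 × 7/36 = $41,832. Book value $142,096.
Year 3: $215,136 × 6/36 = $35,856. Book value $106,240.
Year 4: $215,136 × 5/36 = $29,880. Book value $76,360.
Year 5: $215,136 × 4/36 = $23,904. Book value $52,456.
Year 6: $215,136 × 3/36 = $17,928. Book value $34,528.
Year 7: $215,136 × 2/36 = $11,952. Book value $22,576.
Year 8: $215,136 × 1/36 = $5,976. Book value $16,600.

$47,808; $41,832; $35,856; $29,880; $23,904; $17,928; $11,952; $5,976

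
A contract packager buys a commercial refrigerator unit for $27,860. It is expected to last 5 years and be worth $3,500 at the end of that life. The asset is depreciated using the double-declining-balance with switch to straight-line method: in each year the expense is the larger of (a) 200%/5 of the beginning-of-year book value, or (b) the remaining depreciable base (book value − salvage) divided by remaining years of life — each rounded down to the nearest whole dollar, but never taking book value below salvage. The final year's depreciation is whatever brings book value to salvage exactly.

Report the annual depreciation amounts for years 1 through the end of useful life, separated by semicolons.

$11,144; $6,686; $4,012; $2,407; $111

Depreciable base = $27,860 − $3,500 = $24,360.
Year 1: DB = ⌊$27,860 × 200%/5⌋ = $11,144; SL = ⌊$24,360/5⌋ = $4,872 → take DB $11,144. Book value $16,716.
Year 2: DB = ⌊$16,716 × 200%/5⌋ = $6,686; SL = ⌊$13,216/4⌋ = $3,304 → take DB $6,686. Book value $10,030.
Year 3: DB = ⌊$10,030 × 200%/5⌋ = $4,012; SL = ⌊$6,530/3⌋ = $2,176 → take DB $4,012. Book value $6,018.
Year 4: DB = ⌊$6,018 × 200%/5⌋ = $2,407; SL = ⌊$2,518/2⌋ = $1,259 → take DB $2,407. Book value $3,611.
Year 5 (final): $3,611 − $3,500 = $111. Book value $3,500.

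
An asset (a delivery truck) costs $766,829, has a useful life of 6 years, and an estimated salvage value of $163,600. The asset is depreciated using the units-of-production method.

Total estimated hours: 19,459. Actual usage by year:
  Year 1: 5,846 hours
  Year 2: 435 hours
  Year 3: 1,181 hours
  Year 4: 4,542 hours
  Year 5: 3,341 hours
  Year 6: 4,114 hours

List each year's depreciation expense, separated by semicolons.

$181,226; $13,485; $36,611; $140,802; $103,571; $127,534

Depreciable base = $766,829 − $163,600 = $603,229.
Rate = $603,229 / 19,459 hours = $31 per hour.
Year 1: 5,846 × $31 = $181,226. Book value $585,603.
Year 2: 435 × $31 = $13,485. Book value $572,118.
Year 3: 1,181 × $31 = $36,611. Book value $535,507.
Year 4: 4,542 × $31 = $140,802. Book value $394,705.
Year 5: 3,341 × $31 = $103,571. Book value $291,134.
Year 6: 4,114 × $31 = $127,534. Book value $163,600.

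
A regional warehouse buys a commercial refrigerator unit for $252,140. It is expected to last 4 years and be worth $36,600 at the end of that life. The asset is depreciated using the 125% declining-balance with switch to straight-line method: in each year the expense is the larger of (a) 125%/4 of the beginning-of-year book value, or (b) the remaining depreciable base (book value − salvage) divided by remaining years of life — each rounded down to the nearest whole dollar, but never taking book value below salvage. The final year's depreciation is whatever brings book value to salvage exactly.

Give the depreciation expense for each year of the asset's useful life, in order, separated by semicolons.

$78,793; $54,170; $41,288; $41,289

Depreciable base = $252,140 − $36,600 = $215,540.
Year 1: DB = ⌊$252,140 × 125%/4⌋ = $78,793; SL = ⌊$215,540/4⌋ = $53,885 → take DB $78,793. Book value $173,347.
Year 2: DB = ⌊$173,347 × 125%/4⌋ = $54,170; SL = ⌊$136,747/3⌋ = $45,582 → take DB $54,170. Book value $119,177.
Year 3: DB = ⌊$119,177 × 125%/4⌋ = $37,242; SL = ⌊$82,577/2⌋ = $41,288 → take SL $41,288. Book value $77,889.
Year 4 (final): $77,889 − $36,600 = $41,289. Book value $36,600.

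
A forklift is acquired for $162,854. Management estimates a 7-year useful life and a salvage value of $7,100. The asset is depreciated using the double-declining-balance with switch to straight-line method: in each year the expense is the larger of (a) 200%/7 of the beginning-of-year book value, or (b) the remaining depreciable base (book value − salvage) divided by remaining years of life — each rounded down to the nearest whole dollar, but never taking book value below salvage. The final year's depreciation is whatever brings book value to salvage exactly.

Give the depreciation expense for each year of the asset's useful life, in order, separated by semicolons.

$46,529; $33,235; $23,740; $16,957; $12,112; $11,590; $11,591

Depreciable base = $162,854 − $7,100 = $155,754.
Year 1: DB = ⌊$162,854 × 200%/7⌋ = $46,529; SL = ⌊$155,754/7⌋ = $22,250 → take DB $46,529. Book value $116,325.
Year 2: DB = ⌊$116,325 × 200%/7⌋ = $33,235; SL = ⌊$109,225/6⌋ = $18,204 → take DB $33,235. Book value $83,090.
Year 3: DB = ⌊$83,090 × 200%/7⌋ = $23,740; SL = ⌊$75,990/5⌋ = $15,198 → take DB $23,740. Book value $59,350.
Year 4: DB = ⌊$59,350 × 200%/7⌋ = $16,957; SL = ⌊$52,250/4⌋ = $13,062 → take DB $16,957. Book value $42,393.
Year 5: DB = ⌊$42,393 × 200%/7⌋ = $12,112; SL = ⌊$35,293/3⌋ = $11,764 → take DB $12,112. Book value $30,281.
Year 6: DB = ⌊$30,281 × 200%/7⌋ = $8,651; SL = ⌊$23,181/2⌋ = $11,590 → take SL $11,590. Book value $18,691.
Year 7 (final): $18,691 − $7,100 = $11,591. Book value $7,100.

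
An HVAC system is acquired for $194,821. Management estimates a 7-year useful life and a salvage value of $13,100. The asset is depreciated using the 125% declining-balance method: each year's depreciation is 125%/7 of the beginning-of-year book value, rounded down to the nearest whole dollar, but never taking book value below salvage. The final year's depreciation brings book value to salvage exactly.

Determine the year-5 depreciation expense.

$15,839

Depreciable base = $194,821 − $13,100 = $181,721.
Year 1: ⌊$194,821 × 125%/7⌋ = $34,789. Book value $160,032.
Year 2: ⌊$160,032 × 125%/7⌋ = $28,577. Book value $131,455.
Year 3: ⌊$131,455 × 125%/7⌋ = $23,474. Book value $107,981.
Year 4: ⌊$107,981 × 125%/7⌋ = $19,282. Book value $88,699.
Year 5: ⌊$88,699 × 125%/7⌋ = $15,839. Book value $72,860.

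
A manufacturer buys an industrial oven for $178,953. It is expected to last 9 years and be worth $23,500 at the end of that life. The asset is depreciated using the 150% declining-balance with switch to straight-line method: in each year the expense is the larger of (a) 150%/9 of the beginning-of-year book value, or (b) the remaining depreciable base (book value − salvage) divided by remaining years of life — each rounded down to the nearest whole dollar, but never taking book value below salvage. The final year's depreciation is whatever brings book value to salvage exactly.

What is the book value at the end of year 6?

$59,815

Depreciable base = $178,953 − $23,500 = $155,453.
Year 1: DB = ⌊$178,953 × 150%/9⌋ = $29,825; SL = ⌊$155,453/9⌋ = $17,272 → take DB $29,825. Book value $149,128.
Year 2: DB = ⌊$149,128 × 150%/9⌋ = $24,854; SL = ⌊$125,628/8⌋ = $15,703 → take DB $24,854. Book value $124,274.
Year 3: DB = ⌊$124,274 × 150%/9⌋ = $20,712; SL = ⌊$100,774/7⌋ = $14,396 → take DB $20,712. Book value $103,562.
Year 4: DB = ⌊$103,562 × 150%/9⌋ = $17,260; SL = ⌊$80,062/6⌋ = $13,343 → take DB $17,260. Book value $86,302.
Year 5: DB = ⌊$86,302 × 150%/9⌋ = $14,383; SL = ⌊$62,802/5⌋ = $12,560 → take DB $14,383. Book value $71,919.
Year 6: DB = ⌊$71,919 × 150%/9⌋ = $11,986; SL = ⌊$48,419/4⌋ = $12,104 → take SL $12,104. Book value $59,815.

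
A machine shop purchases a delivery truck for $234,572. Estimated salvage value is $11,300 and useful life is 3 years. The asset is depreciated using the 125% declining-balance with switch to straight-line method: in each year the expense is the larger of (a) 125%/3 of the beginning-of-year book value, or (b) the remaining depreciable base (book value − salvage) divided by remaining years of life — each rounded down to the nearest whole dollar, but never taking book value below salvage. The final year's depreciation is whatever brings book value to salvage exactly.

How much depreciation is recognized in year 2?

$62,767

Depreciable base = $234,572 − $11,300 = $223,272.
Year 1: DB = ⌊$234,572 × 125%/3⌋ = $97,738; SL = ⌊$223,272/3⌋ = $74,424 → take DB $97,738. Book value $136,834.
Year 2: DB = ⌊$136,834 × 125%/3⌋ = $57,014; SL = ⌊$125,534/2⌋ = $62,767 → take SL $62,767. Book value $74,067.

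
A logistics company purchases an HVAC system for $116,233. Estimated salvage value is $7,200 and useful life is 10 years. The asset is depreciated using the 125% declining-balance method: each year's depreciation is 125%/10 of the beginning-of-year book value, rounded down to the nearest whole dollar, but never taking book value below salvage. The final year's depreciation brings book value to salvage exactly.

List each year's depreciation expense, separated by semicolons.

$14,529; $12,713; $11,123; $9,733; $8,516; $7,452; $6,520; $5,705; $4,992; $27,750

Depreciable base = $116,233 − $7,200 = $109,033.
Year 1: ⌊$116,233 × 125%/10⌋ = $14,529. Book value $101,704.
Year 2: ⌊$101,704 × 125%/10⌋ = $12,713. Book value $88,991.
Year 3: ⌊$88,991 × 125%/10⌋ = $11,123. Book value $77,868.
Year 4: ⌊$77,868 × 125%/10⌋ = $9,733. Book value $68,135.
Year 5: ⌊$68,135 × 125%/10⌋ = $8,516. Book value $59,619.
Year 6: ⌊$59,619 × 125%/10⌋ = $7,452. Book value $52,167.
Year 7: ⌊$52,167 × 125%/10⌋ = $6,520. Book value $45,647.
Year 8: ⌊$45,647 × 125%/10⌋ = $5,705. Book value $39,942.
Year 9: ⌊$39,942 × 125%/10⌋ = $4,992. Book value $34,950.
Year 10 (final): $34,950 − $7,200 = $27,750. Book value $7,200.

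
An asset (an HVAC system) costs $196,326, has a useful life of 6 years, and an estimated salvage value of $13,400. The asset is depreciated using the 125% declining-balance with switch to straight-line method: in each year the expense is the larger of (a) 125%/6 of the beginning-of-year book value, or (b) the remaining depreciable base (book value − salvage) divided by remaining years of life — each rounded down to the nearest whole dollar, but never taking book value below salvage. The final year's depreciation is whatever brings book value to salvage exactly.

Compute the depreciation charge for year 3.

Depreciable base = $196,326 − $13,400 = $182,926.
Year 1: DB = ⌊$196,326 × 125%/6⌋ = $40,901; SL = ⌊$182,926/6⌋ = $30,487 → take DB $40,901. Book value $155,425.
Year 2: DB = ⌊$155,425 × 125%/6⌋ = $32,380; SL = ⌊$142,025/5⌋ = $28,405 → take DB $32,380. Book value $123,045.
Year 3: DB = ⌊$123,045 × 125%/6⌋ = $25,634; SL = ⌊$109,645/4⌋ = $27,411 → take SL $27,411. Book value $95,634.

$27,411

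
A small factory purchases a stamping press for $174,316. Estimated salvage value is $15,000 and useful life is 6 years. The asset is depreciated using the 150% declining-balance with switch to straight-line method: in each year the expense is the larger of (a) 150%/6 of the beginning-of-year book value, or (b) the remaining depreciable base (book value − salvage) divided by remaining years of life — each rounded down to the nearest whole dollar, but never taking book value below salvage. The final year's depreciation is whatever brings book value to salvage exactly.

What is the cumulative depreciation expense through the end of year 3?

$100,776

Depreciable base = $174,316 − $15,000 = $159,316.
Year 1: DB = ⌊$174,316 × 150%/6⌋ = $43,579; SL = ⌊$159,316/6⌋ = $26,552 → take DB $43,579. Book value $130,737.
Year 2: DB = ⌊$130,737 × 150%/6⌋ = $32,684; SL = ⌊$115,737/5⌋ = $23,147 → take DB $32,684. Book value $98,053.
Year 3: DB = ⌊$98,053 × 150%/6⌋ = $24,513; SL = ⌊$83,053/4⌋ = $20,763 → take DB $24,513. Book value $73,540.
Accumulated through year 3 = $174,316 − $73,540 = $100,776.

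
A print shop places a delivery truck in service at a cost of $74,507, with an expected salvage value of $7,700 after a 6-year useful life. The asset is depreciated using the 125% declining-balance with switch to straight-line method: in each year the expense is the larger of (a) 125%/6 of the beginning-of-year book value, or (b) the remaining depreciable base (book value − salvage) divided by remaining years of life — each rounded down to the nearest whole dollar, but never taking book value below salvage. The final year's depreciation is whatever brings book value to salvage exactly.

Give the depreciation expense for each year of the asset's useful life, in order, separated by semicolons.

$15,522; $12,288; $9,749; $9,749; $9,749; $9,750

Depreciable base = $74,507 − $7,700 = $66,807.
Year 1: DB = ⌊$74,507 × 125%/6⌋ = $15,522; SL = ⌊$66,807/6⌋ = $11,134 → take DB $15,522. Book value $58,985.
Year 2: DB = ⌊$58,985 × 125%/6⌋ = $12,288; SL = ⌊$51,285/5⌋ = $10,257 → take DB $12,288. Book value $46,697.
Year 3: DB = ⌊$46,697 × 125%/6⌋ = $9,728; SL = ⌊$38,997/4⌋ = $9,749 → take SL $9,749. Book value $36,948.
Year 4: DB = ⌊$36,948 × 125%/6⌋ = $7,697; SL = ⌊$29,248/3⌋ = $9,749 → take SL $9,749. Book value $27,199.
Year 5: DB = ⌊$27,199 × 125%/6⌋ = $5,666; SL = ⌊$19,499/2⌋ = $9,749 → take SL $9,749. Book value $17,450.
Year 6 (final): $17,450 − $7,700 = $9,750. Book value $7,700.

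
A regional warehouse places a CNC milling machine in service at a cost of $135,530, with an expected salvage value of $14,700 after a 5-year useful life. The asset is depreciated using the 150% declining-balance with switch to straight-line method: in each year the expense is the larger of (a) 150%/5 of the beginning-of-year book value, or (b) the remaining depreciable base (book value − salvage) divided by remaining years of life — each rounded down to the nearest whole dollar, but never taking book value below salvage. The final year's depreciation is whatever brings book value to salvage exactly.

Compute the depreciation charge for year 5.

$15,894

Depreciable base = $135,530 − $14,700 = $120,830.
Year 1: DB = ⌊$135,530 × 150%/5⌋ = $40,659; SL = ⌊$120,830/5⌋ = $24,166 → take DB $40,659. Book value $94,871.
Year 2: DB = ⌊$94,871 × 150%/5⌋ = $28,461; SL = ⌊$80,171/4⌋ = $20,042 → take DB $28,461. Book value $66,410.
Year 3: DB = ⌊$66,410 × 150%/5⌋ = $19,923; SL = ⌊$51,710/3⌋ = $17,236 → take DB $19,923. Book value $46,487.
Year 4: DB = ⌊$46,487 × 150%/5⌋ = $13,946; SL = ⌊$31,787/2⌋ = $15,893 → take SL $15,893. Book value $30,594.
Year 5 (final): $30,594 − $14,700 = $15,894. Book value $14,700.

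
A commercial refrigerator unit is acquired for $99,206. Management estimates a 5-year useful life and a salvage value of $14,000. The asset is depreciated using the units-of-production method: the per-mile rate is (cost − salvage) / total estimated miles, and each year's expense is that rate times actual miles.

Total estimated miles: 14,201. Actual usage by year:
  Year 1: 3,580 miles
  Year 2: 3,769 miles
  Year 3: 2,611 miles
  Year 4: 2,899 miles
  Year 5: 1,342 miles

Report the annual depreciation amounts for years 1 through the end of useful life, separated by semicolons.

$21,480; $22,614; $15,666; $17,394; $8,052

Depreciable base = $99,206 − $14,000 = $85,206.
Rate = $85,206 / 14,201 miles = $6 per mile.
Year 1: 3,580 × $6 = $21,480. Book value $77,726.
Year 2: 3,769 × $6 = $22,614. Book value $55,112.
Year 3: 2,611 × $6 = $15,666. Book value $39,446.
Year 4: 2,899 × $6 = $17,394. Book value $22,052.
Year 5: 1,342 × $6 = $8,052. Book value $14,000.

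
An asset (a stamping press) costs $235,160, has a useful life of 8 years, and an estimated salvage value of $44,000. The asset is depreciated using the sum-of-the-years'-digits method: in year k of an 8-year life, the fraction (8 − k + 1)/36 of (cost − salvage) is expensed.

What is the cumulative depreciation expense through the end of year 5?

Depreciable base = $235,160 − $44,000 = $191,160.
Sum of the years' digits = 8+7+6+5+4+3+2+1 = 36.
Year 1: $191,160 × 8/36 = $42,480. Book value $192,680.
Year 2: $191,160 × 7/36 = $37,170. Book value $155,510.
Year 3: $191,160 × 6/36 = $31,860. Book value $123,650.
Year 4: $191,160 × 5/36 = $26,550. Book value $97,100.
Year 5: $191,160 × 4/36 = $21,240. Book value $75,860.
Accumulated through year 5 = $235,160 − $75,860 = $159,300.

$159,300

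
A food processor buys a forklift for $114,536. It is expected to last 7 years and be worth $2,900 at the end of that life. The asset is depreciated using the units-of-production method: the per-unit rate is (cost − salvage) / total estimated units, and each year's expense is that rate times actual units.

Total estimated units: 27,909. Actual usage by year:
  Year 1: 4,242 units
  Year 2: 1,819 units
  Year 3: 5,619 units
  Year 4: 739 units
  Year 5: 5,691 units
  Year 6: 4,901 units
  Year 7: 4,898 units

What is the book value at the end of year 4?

$64,860

Depreciable base = $114,536 − $2,900 = $111,636.
Rate = $111,636 / 27,909 units = $4 per unit.
Year 1: 4,242 × $4 = $16,968. Book value $97,568.
Year 2: 1,819 × $4 = $7,276. Book value $90,292.
Year 3: 5,619 × $4 = $22,476. Book value $67,816.
Year 4: 739 × $4 = $2,956. Book value $64,860.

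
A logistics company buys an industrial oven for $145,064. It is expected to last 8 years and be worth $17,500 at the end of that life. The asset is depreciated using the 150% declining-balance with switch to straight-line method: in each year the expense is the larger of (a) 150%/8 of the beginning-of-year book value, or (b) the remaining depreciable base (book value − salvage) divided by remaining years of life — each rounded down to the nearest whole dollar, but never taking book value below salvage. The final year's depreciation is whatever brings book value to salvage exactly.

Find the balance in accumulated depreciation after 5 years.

Depreciable base = $145,064 − $17,500 = $127,564.
Year 1: DB = ⌊$145,064 × 150%/8⌋ = $27,199; SL = ⌊$127,564/8⌋ = $15,945 → take DB $27,199. Book value $117,865.
Year 2: DB = ⌊$117,865 × 150%/8⌋ = $22,099; SL = ⌊$100,365/7⌋ = $14,337 → take DB $22,099. Book value $95,766.
Year 3: DB = ⌊$95,766 × 150%/8⌋ = $17,956; SL = ⌊$78,266/6⌋ = $13,044 → take DB $17,956. Book value $77,810.
Year 4: DB = ⌊$77,810 × 150%/8⌋ = $14,589; SL = ⌊$60,310/5⌋ = $12,062 → take DB $14,589. Book value $63,221.
Year 5: DB = ⌊$63,221 × 150%/8⌋ = $11,853; SL = ⌊$45,721/4⌋ = $11,430 → take DB $11,853. Book value $51,368.
Accumulated through year 5 = $145,064 − $51,368 = $93,696.

$93,696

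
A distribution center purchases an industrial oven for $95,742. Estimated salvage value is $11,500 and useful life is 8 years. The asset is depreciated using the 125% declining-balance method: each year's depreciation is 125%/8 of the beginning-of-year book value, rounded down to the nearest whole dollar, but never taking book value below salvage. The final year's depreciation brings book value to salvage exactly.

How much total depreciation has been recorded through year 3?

Depreciable base = $95,742 − $11,500 = $84,242.
Year 1: ⌊$95,742 × 125%/8⌋ = $14,959. Book value $80,783.
Year 2: ⌊$80,783 × 125%/8⌋ = $12,622. Book value $68,161.
Year 3: ⌊$68,161 × 125%/8⌋ = $10,650. Book value $57,511.
Accumulated through year 3 = $95,742 − $57,511 = $38,231.

$38,231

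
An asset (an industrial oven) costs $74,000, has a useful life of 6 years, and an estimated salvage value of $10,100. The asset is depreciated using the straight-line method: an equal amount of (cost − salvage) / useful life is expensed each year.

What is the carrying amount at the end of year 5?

Depreciable base = $74,000 − $10,100 = $63,900.
Annual expense = $63,900 / 6 = $10,650.
End of year 1: book value $63,350.
End of year 2: book value $52,700.
End of year 3: book value $42,050.
End of year 4: book value $31,400.
End of year 5: book value $20,750.

$20,750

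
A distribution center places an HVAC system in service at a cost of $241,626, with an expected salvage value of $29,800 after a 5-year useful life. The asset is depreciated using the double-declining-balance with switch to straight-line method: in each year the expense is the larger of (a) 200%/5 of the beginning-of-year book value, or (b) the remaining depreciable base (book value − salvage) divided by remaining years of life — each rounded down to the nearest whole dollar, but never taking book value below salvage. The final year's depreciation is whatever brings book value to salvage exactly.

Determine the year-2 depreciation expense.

Depreciable base = $241,626 − $29,800 = $211,826.
Year 1: DB = ⌊$241,626 × 200%/5⌋ = $96,650; SL = ⌊$211,826/5⌋ = $42,365 → take DB $96,650. Book value $144,976.
Year 2: DB = ⌊$144,976 × 200%/5⌋ = $57,990; SL = ⌊$115,176/4⌋ = $28,794 → take DB $57,990. Book value $86,986.

$57,990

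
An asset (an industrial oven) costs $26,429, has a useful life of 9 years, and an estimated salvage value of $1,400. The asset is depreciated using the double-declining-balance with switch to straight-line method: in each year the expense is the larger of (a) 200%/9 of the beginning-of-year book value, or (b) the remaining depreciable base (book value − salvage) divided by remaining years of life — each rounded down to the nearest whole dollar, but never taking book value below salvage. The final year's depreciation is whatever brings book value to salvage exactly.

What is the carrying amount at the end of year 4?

Depreciable base = $26,429 − $1,400 = $25,029.
Year 1: DB = ⌊$26,429 × 200%/9⌋ = $5,873; SL = ⌊$25,029/9⌋ = $2,781 → take DB $5,873. Book value $20,556.
Year 2: DB = ⌊$20,556 × 200%/9⌋ = $4,568; SL = ⌊$19,156/8⌋ = $2,394 → take DB $4,568. Book value $15,988.
Year 3: DB = ⌊$15,988 × 200%/9⌋ = $3,552; SL = ⌊$14,588/7⌋ = $2,084 → take DB $3,552. Book value $12,436.
Year 4: DB = ⌊$12,436 × 200%/9⌋ = $2,763; SL = ⌊$11,036/6⌋ = $1,839 → take DB $2,763. Book value $9,673.

$9,673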